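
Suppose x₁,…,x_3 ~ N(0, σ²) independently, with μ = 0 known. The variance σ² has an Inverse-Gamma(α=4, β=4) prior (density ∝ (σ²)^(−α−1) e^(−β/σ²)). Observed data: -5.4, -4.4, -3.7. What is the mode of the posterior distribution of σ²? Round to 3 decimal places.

σ̂²_MAP = 5.401

Sum of squared deviations about the known mean: SS = (-5.4−0)² + (-4.4−0)² + (-3.7−0)² = 62.21.
The Normal likelihood contributes (σ²)^(−n/2) exp(−SS/(2σ²)), so the posterior is Inverse-Gamma(α + n/2, β + SS/2) = Inverse-Gamma(5.5, 35.105).
The mode of Inverse-Gamma(a, b) is b/(a+1) = 35.105/6.5 ≈ 5.401.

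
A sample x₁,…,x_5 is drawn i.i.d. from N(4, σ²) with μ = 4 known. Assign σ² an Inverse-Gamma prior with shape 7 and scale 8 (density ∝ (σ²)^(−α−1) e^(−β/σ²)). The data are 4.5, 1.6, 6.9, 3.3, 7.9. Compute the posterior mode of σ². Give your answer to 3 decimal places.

Sum of squared deviations about the known mean: SS = (4.5−4)² + (1.6−4)² + (6.9−4)² + (3.3−4)² + (7.9−4)² = 30.12.
The Normal likelihood contributes (σ²)^(−n/2) exp(−SS/(2σ²)), so the posterior is Inverse-Gamma(α + n/2, β + SS/2) = Inverse-Gamma(9.5, 23.06).
The mode of Inverse-Gamma(a, b) is b/(a+1) = 23.06/10.5 ≈ 2.196.

σ̂²_MAP = 2.196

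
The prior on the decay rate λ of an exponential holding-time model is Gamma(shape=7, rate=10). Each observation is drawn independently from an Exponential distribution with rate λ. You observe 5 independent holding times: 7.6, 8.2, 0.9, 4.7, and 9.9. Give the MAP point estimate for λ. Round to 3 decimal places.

λ̂_MAP = 0.266

The Exponential(rate=λ) likelihood is ∝ λ^n e^(−λΣtᵢ). Here n = 5 and Σtᵢ = 7.6 + 8.2 + 0.9 + 4.7 + 9.9 = 31.3.
Posterior ∝ λ^6e^(−10λ) · λ^5e^(−31.3λ) = λ^11e^(−41.3λ), i.e. Gamma(12, 41.3).
Mode = (a−1)/b = 11/41.3 ≈ 0.266.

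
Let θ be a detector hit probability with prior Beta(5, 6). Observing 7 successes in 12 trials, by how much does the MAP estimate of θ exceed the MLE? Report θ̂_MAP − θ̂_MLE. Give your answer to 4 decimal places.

MAP − MLE = -0.0595

Posterior is Beta(12, 11); MAP = (12−1)/(23−2) = 11/21 ≈ 0.52381.
MLE ignores the prior: θ̂_MLE = k/n = 7/12 ≈ 0.58333.
Difference = 11/21 − 7/12 = -5/84 ≈ -0.0595.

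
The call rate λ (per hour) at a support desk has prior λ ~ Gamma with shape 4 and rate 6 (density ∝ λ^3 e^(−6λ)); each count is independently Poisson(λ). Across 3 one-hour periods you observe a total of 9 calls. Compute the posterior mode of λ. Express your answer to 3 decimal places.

Σxᵢ = 9, n = 3.
Posterior ∝ λ^3e^(−6λ) · λ^9e^(−3λ) = λ^12e^(−9λ), i.e. Gamma(shape=13, rate=9).
The mode of a Gamma(a, b) with a ≥ 1 (shape–rate) is (a−1)/b = 12/9 ≈ 1.333.

λ̂_MAP = 1.333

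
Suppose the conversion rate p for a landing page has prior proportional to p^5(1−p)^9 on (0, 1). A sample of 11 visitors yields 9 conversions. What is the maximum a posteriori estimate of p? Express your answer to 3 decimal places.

p̂_MAP = 0.560

The prior density ∝ p^5(1−p)^9 is the kernel of Beta(6, 10).
Data: 9 successes in 11 trials. The binomial likelihood contributes p^9(1−p)^2, so the posterior is Beta(6+9, 10+2) = Beta(15, 12).
For Beta(a, b) with a, b > 1 the mode is (a−1)/(a+b−2) = 14/25 ≈ 0.560.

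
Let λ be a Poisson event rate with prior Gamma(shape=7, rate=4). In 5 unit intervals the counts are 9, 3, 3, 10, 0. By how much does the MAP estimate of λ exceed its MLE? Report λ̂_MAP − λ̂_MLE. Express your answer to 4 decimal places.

Σxᵢ = 25. Posterior is Gamma(32, 9); MAP = (32−1)/9 = 31/9 ≈ 3.44444.
MLE = x̄ = 25/5 ≈ 5.00000.
Difference = 31/9 − 25/5 = -14/9 ≈ -1.5556.

MAP − MLE = -1.5556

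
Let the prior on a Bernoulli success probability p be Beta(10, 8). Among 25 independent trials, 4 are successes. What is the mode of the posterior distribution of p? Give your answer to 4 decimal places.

Prior: Beta(10, 8).
Data: 4 successes in 25 trials. The binomial likelihood contributes p^4(1−p)^21, so the posterior is Beta(10+4, 8+21) = Beta(14, 29).
For Beta(a, b) with a, b > 1 the mode is (a−1)/(a+b−2) = 13/41 ≈ 0.3171.

p̂_MAP = 0.3171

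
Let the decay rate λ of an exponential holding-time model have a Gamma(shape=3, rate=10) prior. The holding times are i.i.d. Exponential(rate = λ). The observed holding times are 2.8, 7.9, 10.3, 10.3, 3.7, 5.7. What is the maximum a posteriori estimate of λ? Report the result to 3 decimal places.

The Exponential(rate=λ) likelihood is ∝ λ^n e^(−λΣtᵢ). Here n = 6 and Σtᵢ = 2.8 + 7.9 + 10.3 + 10.3 + 3.7 + 5.7 = 40.7.
Posterior ∝ λ^2e^(−10λ) · λ^6e^(−40.7λ) = λ^8e^(−50.7λ), i.e. Gamma(9, 50.7).
Mode = (a−1)/b = 8/50.7 ≈ 0.158.

λ̂_MAP = 0.158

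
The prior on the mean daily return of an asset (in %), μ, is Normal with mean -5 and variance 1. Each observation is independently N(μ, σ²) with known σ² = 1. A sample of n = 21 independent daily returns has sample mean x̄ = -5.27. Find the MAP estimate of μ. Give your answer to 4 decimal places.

n = 21, x̄ = -5.27.
For a Normal prior and Normal likelihood with known variance, the posterior is Normal; its mode equals its mean, the precision-weighted average.
Prior precision 1/σ₀² = 1/1 = 1; data precision n/σ² = 21/1 = 21.
μ̂ = (1·(-5) + 21·(-5.27)) / (1 + 21) = (-115.67)/22 = -11567/2200 ≈ -5.2577.

μ̂_MAP = -5.2577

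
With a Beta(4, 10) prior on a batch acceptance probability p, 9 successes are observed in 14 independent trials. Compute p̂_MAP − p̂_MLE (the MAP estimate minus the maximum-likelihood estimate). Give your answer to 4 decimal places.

Posterior is Beta(13, 15); MAP = (13−1)/(28−2) = 12/26 ≈ 0.46154.
MLE ignores the prior: p̂_MLE = k/n = 9/14 ≈ 0.64286.
Difference = 12/26 − 9/14 = -33/182 ≈ -0.1813.

MAP − MLE = -0.1813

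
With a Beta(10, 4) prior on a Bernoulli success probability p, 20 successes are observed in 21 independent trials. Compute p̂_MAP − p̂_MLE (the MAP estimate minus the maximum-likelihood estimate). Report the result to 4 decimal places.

MAP − MLE = -0.0736

Posterior is Beta(30, 5); MAP = (30−1)/(35−2) = 29/33 ≈ 0.87879.
MLE ignores the prior: p̂_MLE = k/n = 20/21 ≈ 0.95238.
Difference = 29/33 − 20/21 = -17/231 ≈ -0.0736.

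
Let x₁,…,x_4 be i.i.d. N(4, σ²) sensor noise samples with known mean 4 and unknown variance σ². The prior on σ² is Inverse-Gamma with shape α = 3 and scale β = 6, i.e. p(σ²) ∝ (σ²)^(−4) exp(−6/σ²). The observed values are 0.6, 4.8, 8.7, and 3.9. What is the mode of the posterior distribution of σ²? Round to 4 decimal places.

σ̂²_MAP = 3.8583

Sum of squared deviations about the known mean: SS = (0.6−4)² + (4.8−4)² + (8.7−4)² + (3.9−4)² = 34.3.
The Normal likelihood contributes (σ²)^(−n/2) exp(−SS/(2σ²)), so the posterior is Inverse-Gamma(α + n/2, β + SS/2) = Inverse-Gamma(5, 23.15).
The mode of Inverse-Gamma(a, b) is b/(a+1) = 23.15/6 ≈ 3.8583.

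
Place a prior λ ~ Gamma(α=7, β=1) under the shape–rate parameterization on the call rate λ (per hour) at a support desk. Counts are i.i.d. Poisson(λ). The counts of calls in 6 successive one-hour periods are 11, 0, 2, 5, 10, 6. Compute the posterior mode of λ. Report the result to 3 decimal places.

Σxᵢ = 11+0+2+5+10+6 = 34, with n = 6.
Posterior ∝ λ^6e^(−1λ) · λ^34e^(−6λ) = λ^40e^(−7λ), i.e. Gamma(shape=41, rate=7).
The mode of a Gamma(a, b) with a ≥ 1 (shape–rate) is (a−1)/b = 40/7 ≈ 5.714.

λ̂_MAP = 5.714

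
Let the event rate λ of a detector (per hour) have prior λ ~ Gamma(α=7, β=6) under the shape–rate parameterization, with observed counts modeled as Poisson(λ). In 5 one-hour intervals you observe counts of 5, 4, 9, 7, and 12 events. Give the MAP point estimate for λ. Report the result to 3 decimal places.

λ̂_MAP = 3.909

Σxᵢ = 5+4+9+7+12 = 37, with n = 5.
Posterior ∝ λ^6e^(−6λ) · λ^37e^(−5λ) = λ^43e^(−11λ), i.e. Gamma(shape=44, rate=11).
The mode of a Gamma(a, b) with a ≥ 1 (shape–rate) is (a−1)/b = 43/11 ≈ 3.909.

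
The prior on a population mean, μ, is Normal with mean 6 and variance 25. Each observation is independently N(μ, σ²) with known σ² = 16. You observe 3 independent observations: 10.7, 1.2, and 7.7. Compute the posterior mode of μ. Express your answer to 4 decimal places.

μ̂_MAP = 6.4396

n = 3; x̄ = (10.7 + 1.2 + 7.7)/3 = 19.6/3 = 98/15 ≈ 6.5333.
For a Normal prior and Normal likelihood with known variance, the posterior is Normal; its mode equals its mean, the precision-weighted average.
Prior precision 1/σ₀² = 1/25 = 0.04; data precision n/σ² = 3/16 = 0.1875.
μ̂ = (0.04·6 + 0.1875·(98/15)) / (0.04 + 0.1875) = 1.465/0.2275 = 586/91 ≈ 6.4396.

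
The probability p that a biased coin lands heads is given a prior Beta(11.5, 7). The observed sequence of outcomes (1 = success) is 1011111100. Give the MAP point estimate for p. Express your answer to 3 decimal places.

p̂_MAP = 0.660

Prior: Beta(11.5, 7).
Data: 7 successes in 10 trials (from the sequence). The binomial likelihood contributes p^7(1−p)^3, so the posterior is Beta(11.5+7, 7+3) = Beta(18.5, 10).
For Beta(a, b) with a, b > 1 the mode is (a−1)/(a+b−2) = 17.5/26.5 ≈ 0.660.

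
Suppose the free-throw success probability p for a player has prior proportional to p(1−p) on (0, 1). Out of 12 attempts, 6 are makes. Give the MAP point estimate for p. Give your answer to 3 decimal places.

p̂_MAP = 0.500

The prior density ∝ p(1−p)^1 is the kernel of Beta(2, 2).
Data: 6 successes in 12 trials. The binomial likelihood contributes p^6(1−p)^6, so the posterior is Beta(2+6, 2+6) = Beta(8, 8).
For Beta(a, b) with a, b > 1 the mode is (a−1)/(a+b−2) = 7/14 ≈ 0.500.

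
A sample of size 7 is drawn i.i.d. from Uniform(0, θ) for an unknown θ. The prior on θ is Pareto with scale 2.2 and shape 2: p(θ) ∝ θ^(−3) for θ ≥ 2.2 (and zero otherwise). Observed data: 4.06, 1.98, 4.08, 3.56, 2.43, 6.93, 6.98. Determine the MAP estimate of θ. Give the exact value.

θ̂_MAP = 6.98

The Uniform(0, θ) likelihood is θ^(−n) for θ ≥ max(xᵢ), zero otherwise. Here max(xᵢ) = 6.98.
Posterior ∝ θ^(−3) · θ^(−7) = θ^(−10) on θ ≥ max(2.2, 6.98) = 6.98.
This density is strictly decreasing in θ, so the posterior mode lies at the lower boundary of the support.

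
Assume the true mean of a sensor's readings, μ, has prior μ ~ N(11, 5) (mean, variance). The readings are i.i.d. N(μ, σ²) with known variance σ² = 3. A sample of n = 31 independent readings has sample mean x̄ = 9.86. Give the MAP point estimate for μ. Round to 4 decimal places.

μ̂_MAP = 9.8816

n = 31, x̄ = 9.86.
For a Normal prior and Normal likelihood with known variance, the posterior is Normal; its mode equals its mean, the precision-weighted average.
Prior precision 1/σ₀² = 1/5 = 0.2; data precision n/σ² = 31/3.
μ̂ = (0.2·11 + (31/3)·9.86) / (0.2 + 31/3) = (15613/150)/(158/15) = 15613/1580 ≈ 9.8816.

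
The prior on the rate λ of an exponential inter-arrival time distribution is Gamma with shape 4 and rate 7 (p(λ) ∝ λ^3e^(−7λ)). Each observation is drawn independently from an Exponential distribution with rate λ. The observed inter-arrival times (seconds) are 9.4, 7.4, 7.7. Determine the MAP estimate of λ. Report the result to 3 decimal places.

The Exponential(rate=λ) likelihood is ∝ λ^n e^(−λΣtᵢ). Here n = 3 and Σtᵢ = 9.4 + 7.4 + 7.7 = 24.5.
Posterior ∝ λ^3e^(−7λ) · λ^3e^(−24.5λ) = λ^6e^(−31.5λ), i.e. Gamma(7, 31.5).
Mode = (a−1)/b = 6/31.5 ≈ 0.190.

λ̂_MAP = 0.190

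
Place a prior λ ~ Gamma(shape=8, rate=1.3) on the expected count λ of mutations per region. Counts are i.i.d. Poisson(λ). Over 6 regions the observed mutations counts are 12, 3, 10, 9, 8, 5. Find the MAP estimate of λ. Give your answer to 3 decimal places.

Σxᵢ = 12+3+10+9+8+5 = 47, with n = 6.
Posterior ∝ λ^7e^(−1.3λ) · λ^47e^(−6λ) = λ^54e^(−7.3λ), i.e. Gamma(shape=55, rate=7.3).
The mode of a Gamma(a, b) with a ≥ 1 (shape–rate) is (a−1)/b = 54/7.3 ≈ 7.397.

λ̂_MAP = 7.397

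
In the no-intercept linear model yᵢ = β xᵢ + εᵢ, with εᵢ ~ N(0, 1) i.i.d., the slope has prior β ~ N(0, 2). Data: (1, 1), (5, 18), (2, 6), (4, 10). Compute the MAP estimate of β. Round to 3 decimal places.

log p(β | y) = −Σ(yᵢ − βxᵢ)²/(2·1) − β²/(2·2) + const.
Setting the derivative to zero: Σxᵢ(yᵢ − βxᵢ)/1 − β/2 = 0, so β = Σxᵢyᵢ / (Σxᵢ² + σ²/τ²).
Σxᵢyᵢ = 1·1 + 5·18 + 2·6 + 4·10 = 143; Σxᵢ² = 46; σ²/τ² = 0.5.
β̂_MAP = 143 / (46 + 0.5) = 143/46.5 ≈ 3.075.

β̂_MAP = 3.075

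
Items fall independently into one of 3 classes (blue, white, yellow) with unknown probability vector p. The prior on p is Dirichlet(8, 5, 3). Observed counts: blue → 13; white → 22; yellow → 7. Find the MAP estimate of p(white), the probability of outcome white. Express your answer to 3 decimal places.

The posterior is Dirichlet(αᵢ + nᵢ) = Dirichlet(21, 27, 10).
For a Dirichlet(a₁,…,a_K) with all aᵢ > 1, the mode has j-th component (aⱼ − 1)/(Σaᵢ − K).
Here Σaᵢ = 58 and K = 3, so p(white) = (27 − 1)/(58 − 3) = 26/55 ≈ 0.473.

MAP estimate of p(white) = 0.473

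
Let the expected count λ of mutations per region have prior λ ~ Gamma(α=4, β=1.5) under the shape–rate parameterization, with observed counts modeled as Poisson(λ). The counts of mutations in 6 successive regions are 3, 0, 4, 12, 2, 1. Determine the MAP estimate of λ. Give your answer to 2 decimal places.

Σxᵢ = 3+0+4+12+2+1 = 22, with n = 6.
Posterior ∝ λ^3e^(−1.5λ) · λ^22e^(−6λ) = λ^25e^(−7.5λ), i.e. Gamma(shape=26, rate=7.5).
The mode of a Gamma(a, b) with a ≥ 1 (shape–rate) is (a−1)/b = 25/7.5 ≈ 3.33.

λ̂_MAP = 3.33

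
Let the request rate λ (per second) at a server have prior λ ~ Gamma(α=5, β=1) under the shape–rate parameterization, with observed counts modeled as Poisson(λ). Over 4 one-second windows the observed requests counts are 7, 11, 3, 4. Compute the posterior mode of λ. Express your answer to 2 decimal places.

Σxᵢ = 7+11+3+4 = 25, with n = 4.
Posterior ∝ λ^4e^(−1λ) · λ^25e^(−4λ) = λ^29e^(−5λ), i.e. Gamma(shape=30, rate=5).
The mode of a Gamma(a, b) with a ≥ 1 (shape–rate) is (a−1)/b = 29/5 ≈ 5.80.

λ̂_MAP = 5.80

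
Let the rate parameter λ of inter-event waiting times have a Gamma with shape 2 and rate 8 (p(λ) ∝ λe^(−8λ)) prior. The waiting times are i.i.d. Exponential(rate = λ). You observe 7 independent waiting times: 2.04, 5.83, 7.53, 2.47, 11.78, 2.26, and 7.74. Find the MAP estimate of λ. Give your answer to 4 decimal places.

The Exponential(rate=λ) likelihood is ∝ λ^n e^(−λΣtᵢ). Here n = 7 and Σtᵢ = 2.04 + 5.83 + 7.53 + 2.47 + 11.78 + 2.26 + 7.74 = 39.65.
Posterior ∝ λe^(−8λ) · λ^7e^(−39.65λ) = λ^8e^(−47.65λ), i.e. Gamma(9, 47.65).
Mode = (a−1)/b = 8/47.65 ≈ 0.1679.

λ̂_MAP = 0.1679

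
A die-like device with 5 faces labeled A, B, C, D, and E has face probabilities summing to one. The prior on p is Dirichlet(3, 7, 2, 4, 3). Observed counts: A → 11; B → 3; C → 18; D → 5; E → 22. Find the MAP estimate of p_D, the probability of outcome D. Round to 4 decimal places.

The posterior is Dirichlet(αᵢ + nᵢ) = Dirichlet(14, 10, 20, 9, 25).
For a Dirichlet(a₁,…,a_K) with all aᵢ > 1, the mode has j-th component (aⱼ − 1)/(Σaᵢ − K).
Here Σaᵢ = 78 and K = 5, so p_D = (9 − 1)/(78 − 5) = 8/73 ≈ 0.1096.

MAP estimate of p_D = 0.1096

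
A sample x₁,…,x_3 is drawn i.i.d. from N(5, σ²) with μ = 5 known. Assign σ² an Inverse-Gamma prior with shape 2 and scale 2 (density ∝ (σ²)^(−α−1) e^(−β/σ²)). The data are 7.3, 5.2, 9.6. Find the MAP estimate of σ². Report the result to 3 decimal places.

Sum of squared deviations about the known mean: SS = (7.3−5)² + (5.2−5)² + (9.6−5)² = 26.49.
The Normal likelihood contributes (σ²)^(−n/2) exp(−SS/(2σ²)), so the posterior is Inverse-Gamma(α + n/2, β + SS/2) = Inverse-Gamma(3.5, 15.245).
The mode of Inverse-Gamma(a, b) is b/(a+1) = 15.245/4.5 ≈ 3.388.

σ̂²_MAP = 3.388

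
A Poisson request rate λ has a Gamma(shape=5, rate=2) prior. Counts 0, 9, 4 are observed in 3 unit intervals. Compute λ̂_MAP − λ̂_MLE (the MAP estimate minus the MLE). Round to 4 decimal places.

MAP − MLE = -0.9333

Σxᵢ = 13. Posterior is Gamma(18, 5); MAP = (18−1)/5 = 17/5 ≈ 3.40000.
MLE = x̄ = 13/3 ≈ 4.33333.
Difference = 17/5 − 13/3 = -14/15 ≈ -0.9333.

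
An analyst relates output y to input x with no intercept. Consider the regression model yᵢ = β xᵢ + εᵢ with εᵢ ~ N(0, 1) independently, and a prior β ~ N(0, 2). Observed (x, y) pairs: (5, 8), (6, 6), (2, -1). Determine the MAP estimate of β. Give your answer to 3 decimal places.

β̂_MAP = 1.130

log p(β | y) = −Σ(yᵢ − βxᵢ)²/(2·1) − β²/(2·2) + const.
Setting the derivative to zero: Σxᵢ(yᵢ − βxᵢ)/1 − β/2 = 0, so β = Σxᵢyᵢ / (Σxᵢ² + σ²/τ²).
Σxᵢyᵢ = 5·8 + 6·6 + 2·(-1) = 74; Σxᵢ² = 65; σ²/τ² = 0.5.
β̂_MAP = 74 / (65 + 0.5) = 74/65.5 ≈ 1.130.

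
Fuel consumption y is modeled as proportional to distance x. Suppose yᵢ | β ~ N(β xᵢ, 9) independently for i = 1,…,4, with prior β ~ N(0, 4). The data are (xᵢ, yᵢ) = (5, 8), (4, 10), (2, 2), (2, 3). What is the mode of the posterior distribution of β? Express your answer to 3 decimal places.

β̂_MAP = 1.756

log p(β | y) = −Σ(yᵢ − βxᵢ)²/(2·9) − β²/(2·4) + const.
Setting the derivative to zero: Σxᵢ(yᵢ − βxᵢ)/9 − β/4 = 0, so β = Σxᵢyᵢ / (Σxᵢ² + σ²/τ²).
Σxᵢyᵢ = 5·8 + 4·10 + 2·2 + 2·3 = 90; Σxᵢ² = 49; σ²/τ² = 2.25.
β̂_MAP = 90 / (49 + 2.25) = 90/51.25 ≈ 1.756.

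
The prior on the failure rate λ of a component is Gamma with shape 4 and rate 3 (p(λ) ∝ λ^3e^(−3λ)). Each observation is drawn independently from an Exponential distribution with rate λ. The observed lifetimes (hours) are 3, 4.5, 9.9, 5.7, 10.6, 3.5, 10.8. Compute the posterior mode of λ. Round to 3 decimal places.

The Exponential(rate=λ) likelihood is ∝ λ^n e^(−λΣtᵢ). Here n = 7 and Σtᵢ = 3 + 4.5 + 9.9 + 5.7 + 10.6 + 3.5 + 10.8 = 48.
Posterior ∝ λ^3e^(−3λ) · λ^7e^(−48λ) = λ^10e^(−51λ), i.e. Gamma(11, 51).
Mode = (a−1)/b = 10/51 ≈ 0.196.

λ̂_MAP = 0.196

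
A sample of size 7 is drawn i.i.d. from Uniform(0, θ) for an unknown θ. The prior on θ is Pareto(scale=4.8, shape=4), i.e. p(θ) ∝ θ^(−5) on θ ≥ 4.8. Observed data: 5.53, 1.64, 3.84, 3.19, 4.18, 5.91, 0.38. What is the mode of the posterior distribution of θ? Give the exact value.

The Uniform(0, θ) likelihood is θ^(−n) for θ ≥ max(xᵢ), zero otherwise. Here max(xᵢ) = 5.91.
Posterior ∝ θ^(−5) · θ^(−7) = θ^(−12) on θ ≥ max(4.8, 5.91) = 5.91.
This density is strictly decreasing in θ, so the posterior mode lies at the lower boundary of the support.

θ̂_MAP = 5.91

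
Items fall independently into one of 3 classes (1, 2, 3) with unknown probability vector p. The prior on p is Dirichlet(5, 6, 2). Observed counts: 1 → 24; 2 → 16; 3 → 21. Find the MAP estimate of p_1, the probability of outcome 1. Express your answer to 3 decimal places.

The posterior is Dirichlet(αᵢ + nᵢ) = Dirichlet(29, 22, 23).
For a Dirichlet(a₁,…,a_K) with all aᵢ > 1, the mode has j-th component (aⱼ − 1)/(Σaᵢ − K).
Here Σaᵢ = 74 and K = 3, so p_1 = (29 − 1)/(74 − 3) = 28/71 ≈ 0.394.

MAP estimate: 0.394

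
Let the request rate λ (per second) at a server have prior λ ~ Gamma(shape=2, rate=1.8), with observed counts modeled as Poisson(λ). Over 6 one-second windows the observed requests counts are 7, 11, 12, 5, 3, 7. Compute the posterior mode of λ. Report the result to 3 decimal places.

λ̂_MAP = 5.897

Σxᵢ = 7+11+12+5+3+7 = 45, with n = 6.
Posterior ∝ λe^(−1.8λ) · λ^45e^(−6λ) = λ^46e^(−7.8λ), i.e. Gamma(shape=47, rate=7.8).
The mode of a Gamma(a, b) with a ≥ 1 (shape–rate) is (a−1)/b = 46/7.8 ≈ 5.897.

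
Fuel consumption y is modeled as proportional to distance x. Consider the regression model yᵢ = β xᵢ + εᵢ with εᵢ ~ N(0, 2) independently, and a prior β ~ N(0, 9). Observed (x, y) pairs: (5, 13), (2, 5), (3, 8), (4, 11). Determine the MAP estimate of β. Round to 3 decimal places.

log p(β | y) = −Σ(yᵢ − βxᵢ)²/(2·2) − β²/(2·9) + const.
Setting the derivative to zero: Σxᵢ(yᵢ − βxᵢ)/2 − β/9 = 0, so β = Σxᵢyᵢ / (Σxᵢ² + σ²/τ²).
Σxᵢyᵢ = 5·13 + 2·5 + 3·8 + 4·11 = 143; Σxᵢ² = 54; σ²/τ² = 2/9.
β̂_MAP = 143 / (54 + 2/9) = 143/(488/9) = 1287/488 ≈ 2.637.

β̂_MAP = 2.637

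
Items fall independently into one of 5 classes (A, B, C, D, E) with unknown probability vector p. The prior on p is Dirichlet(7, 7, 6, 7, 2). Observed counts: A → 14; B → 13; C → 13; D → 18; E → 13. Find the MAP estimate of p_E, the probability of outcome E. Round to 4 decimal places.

MAP estimate of p_E = 0.1474

The posterior is Dirichlet(αᵢ + nᵢ) = Dirichlet(21, 20, 19, 25, 15).
For a Dirichlet(a₁,…,a_K) with all aᵢ > 1, the mode has j-th component (aⱼ − 1)/(Σaᵢ − K).
Here Σaᵢ = 100 and K = 5, so p_E = (15 − 1)/(100 − 5) = 14/95 ≈ 0.1474.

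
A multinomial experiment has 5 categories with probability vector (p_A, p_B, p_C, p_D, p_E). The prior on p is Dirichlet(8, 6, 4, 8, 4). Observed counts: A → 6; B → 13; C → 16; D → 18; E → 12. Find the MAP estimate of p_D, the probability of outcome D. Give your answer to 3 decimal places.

MAP estimate of p_D = 0.278

The posterior is Dirichlet(αᵢ + nᵢ) = Dirichlet(14, 19, 20, 26, 16).
For a Dirichlet(a₁,…,a_K) with all aᵢ > 1, the mode has j-th component (aⱼ − 1)/(Σaᵢ − K).
Here Σaᵢ = 95 and K = 5, so p_D = (26 − 1)/(95 − 5) = 25/90 ≈ 0.278.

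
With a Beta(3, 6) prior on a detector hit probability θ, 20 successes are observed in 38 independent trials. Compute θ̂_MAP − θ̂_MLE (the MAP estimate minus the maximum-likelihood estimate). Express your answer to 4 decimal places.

Posterior is Beta(23, 24); MAP = (23−1)/(47−2) = 22/45 ≈ 0.48889.
MLE ignores the prior: θ̂_MLE = k/n = 20/38 ≈ 0.52632.
Difference = 22/45 − 20/38 = -32/855 ≈ -0.0374.

MAP − MLE = -0.0374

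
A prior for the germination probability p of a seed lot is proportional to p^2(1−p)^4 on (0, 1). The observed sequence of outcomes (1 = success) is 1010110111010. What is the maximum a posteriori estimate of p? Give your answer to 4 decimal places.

The prior density ∝ p^2(1−p)^4 is the kernel of Beta(3, 5).
Data: 8 successes in 13 trials (from the sequence). The binomial likelihood contributes p^8(1−p)^5, so the posterior is Beta(3+8, 5+5) = Beta(11, 10).
For Beta(a, b) with a, b > 1 the mode is (a−1)/(a+b−2) = 10/19 ≈ 0.5263.

p̂_MAP = 0.5263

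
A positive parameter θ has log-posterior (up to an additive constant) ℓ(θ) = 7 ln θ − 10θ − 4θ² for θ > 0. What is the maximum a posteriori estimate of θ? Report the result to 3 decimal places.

ℓ'(θ) = 7/θ − 10 − 8θ. Setting this to zero and multiplying by θ: 8θ² + 10θ − 7 = 0.
θ = (−10 + √(10² + 4·8·7)) / (2·8) = (−10 + √324) / 16 = (−10 + 18)/16 = 1/2.
ℓ''(θ) = −7/θ² − 8 < 0, confirming a maximum.

θ̂_MAP = 0.500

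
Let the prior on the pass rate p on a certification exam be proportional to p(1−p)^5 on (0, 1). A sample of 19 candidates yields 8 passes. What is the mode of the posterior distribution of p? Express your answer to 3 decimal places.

p̂_MAP = 0.360

The prior density ∝ p(1−p)^5 is the kernel of Beta(2, 6).
Data: 8 successes in 19 trials. The binomial likelihood contributes p^8(1−p)^11, so the posterior is Beta(2+8, 6+11) = Beta(10, 17).
For Beta(a, b) with a, b > 1 the mode is (a−1)/(a+b−2) = 9/25 ≈ 0.360.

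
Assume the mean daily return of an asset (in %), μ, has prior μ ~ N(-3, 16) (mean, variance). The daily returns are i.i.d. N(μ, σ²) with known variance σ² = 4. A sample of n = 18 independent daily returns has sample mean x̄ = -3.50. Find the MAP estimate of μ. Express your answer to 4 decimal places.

n = 18, x̄ = -3.50.
For a Normal prior and Normal likelihood with known variance, the posterior is Normal; its mode equals its mean, the precision-weighted average.
Prior precision 1/σ₀² = 1/16 = 0.0625; data precision n/σ² = 18/4 = 4.5.
μ̂ = (0.0625·(-3) + 4.5·(-3.5)) / (0.0625 + 4.5) = (-15.9375)/4.5625 = -255/73 ≈ -3.4932.

μ̂_MAP = -3.4932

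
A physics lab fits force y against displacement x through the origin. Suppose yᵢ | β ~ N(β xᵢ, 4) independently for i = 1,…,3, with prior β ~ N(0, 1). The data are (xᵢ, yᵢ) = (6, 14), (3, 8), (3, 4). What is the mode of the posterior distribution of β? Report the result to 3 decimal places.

log p(β | y) = −Σ(yᵢ − βxᵢ)²/(2·4) − β²/(2·1) + const.
Setting the derivative to zero: Σxᵢ(yᵢ − βxᵢ)/4 − β/1 = 0, so β = Σxᵢyᵢ / (Σxᵢ² + σ²/τ²).
Σxᵢyᵢ = 6·14 + 3·8 + 3·4 = 120; Σxᵢ² = 54; σ²/τ² = 4.
β̂_MAP = 120 / (54 + 4) = 120/58 ≈ 2.069.

β̂_MAP = 2.069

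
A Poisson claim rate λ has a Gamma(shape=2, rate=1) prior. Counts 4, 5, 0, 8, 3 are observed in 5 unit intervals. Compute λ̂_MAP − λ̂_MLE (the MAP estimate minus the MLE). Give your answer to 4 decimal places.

MAP − MLE = -0.5000

Σxᵢ = 20. Posterior is Gamma(22, 6); MAP = (22−1)/6 = 21/6 ≈ 3.50000.
MLE = x̄ = 20/5 ≈ 4.00000.
Difference = 21/6 − 20/5 = -1/2 ≈ -0.5000.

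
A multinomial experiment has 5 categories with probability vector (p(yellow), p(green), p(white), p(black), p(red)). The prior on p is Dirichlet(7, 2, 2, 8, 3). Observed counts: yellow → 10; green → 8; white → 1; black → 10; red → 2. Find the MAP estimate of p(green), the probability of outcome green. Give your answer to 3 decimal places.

The posterior is Dirichlet(αᵢ + nᵢ) = Dirichlet(17, 10, 3, 18, 5).
For a Dirichlet(a₁,…,a_K) with all aᵢ > 1, the mode has j-th component (aⱼ − 1)/(Σaᵢ − K).
Here Σaᵢ = 53 and K = 5, so p(green) = (10 − 1)/(53 − 5) = 9/48 ≈ 0.188.

MAP estimate of p(green) = 0.188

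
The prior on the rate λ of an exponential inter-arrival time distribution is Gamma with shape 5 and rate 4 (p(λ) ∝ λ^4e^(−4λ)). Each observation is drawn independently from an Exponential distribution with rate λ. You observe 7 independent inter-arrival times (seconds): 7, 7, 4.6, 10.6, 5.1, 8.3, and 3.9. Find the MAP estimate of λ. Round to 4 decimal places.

The Exponential(rate=λ) likelihood is ∝ λ^n e^(−λΣtᵢ). Here n = 7 and Σtᵢ = 7 + 7 + 4.6 + 10.6 + 5.1 + 8.3 + 3.9 = 46.5.
Posterior ∝ λ^4e^(−4λ) · λ^7e^(−46.5λ) = λ^11e^(−50.5λ), i.e. Gamma(12, 50.5).
Mode = (a−1)/b = 11/50.5 ≈ 0.2178.

λ̂_MAP = 0.2178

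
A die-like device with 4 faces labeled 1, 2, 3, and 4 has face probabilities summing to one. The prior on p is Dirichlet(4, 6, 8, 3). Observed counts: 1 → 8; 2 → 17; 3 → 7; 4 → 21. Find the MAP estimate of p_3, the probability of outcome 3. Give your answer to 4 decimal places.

The posterior is Dirichlet(αᵢ + nᵢ) = Dirichlet(12, 23, 15, 24).
For a Dirichlet(a₁,…,a_K) with all aᵢ > 1, the mode has j-th component (aⱼ − 1)/(Σaᵢ − K).
Here Σaᵢ = 74 and K = 4, so p_3 = (15 − 1)/(74 − 4) = 14/70 ≈ 0.2000.

MAP estimate: 0.2000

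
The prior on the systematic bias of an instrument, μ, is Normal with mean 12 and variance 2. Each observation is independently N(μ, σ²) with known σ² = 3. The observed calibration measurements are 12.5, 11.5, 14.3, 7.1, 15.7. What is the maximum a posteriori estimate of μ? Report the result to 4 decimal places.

μ̂_MAP = 12.1692

n = 5; x̄ = (12.5 + 11.5 + 14.3 + 7.1 + 15.7)/5 = 61.1/5 = 12.22.
For a Normal prior and Normal likelihood with known variance, the posterior is Normal; its mode equals its mean, the precision-weighted average.
Prior precision 1/σ₀² = 1/2 = 0.5; data precision n/σ² = 5/3.
μ̂ = (0.5·12 + (5/3)·12.22) / (0.5 + 5/3) = (791/30)/(13/6) = 791/65 ≈ 12.1692.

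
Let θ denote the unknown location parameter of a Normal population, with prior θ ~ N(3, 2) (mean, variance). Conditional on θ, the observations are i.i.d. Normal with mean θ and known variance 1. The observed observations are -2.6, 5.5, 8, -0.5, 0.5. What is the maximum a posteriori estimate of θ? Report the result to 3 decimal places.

θ̂_MAP = 2.255

n = 5; x̄ = ((-2.6) + 5.5 + 8 + (-0.5) + 0.5)/5 = 10.9/5 = 2.18.
For a Normal prior and Normal likelihood with known variance, the posterior is Normal; its mode equals its mean, the precision-weighted average.
Prior precision 1/σ₀² = 1/2 = 0.5; data precision n/σ² = 5/1 = 5.
θ̂ = (0.5·3 + 5·2.18) / (0.5 + 5) = 12.4/5.5 = 124/55 ≈ 2.255.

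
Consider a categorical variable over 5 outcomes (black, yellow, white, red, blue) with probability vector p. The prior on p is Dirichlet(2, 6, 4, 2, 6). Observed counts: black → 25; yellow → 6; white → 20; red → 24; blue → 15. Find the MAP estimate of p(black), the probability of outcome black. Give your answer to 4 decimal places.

MAP estimate of p(black) = 0.2476

The posterior is Dirichlet(αᵢ + nᵢ) = Dirichlet(27, 12, 24, 26, 21).
For a Dirichlet(a₁,…,a_K) with all aᵢ > 1, the mode has j-th component (aⱼ − 1)/(Σaᵢ − K).
Here Σaᵢ = 110 and K = 5, so p(black) = (27 − 1)/(110 − 5) = 26/105 ≈ 0.2476.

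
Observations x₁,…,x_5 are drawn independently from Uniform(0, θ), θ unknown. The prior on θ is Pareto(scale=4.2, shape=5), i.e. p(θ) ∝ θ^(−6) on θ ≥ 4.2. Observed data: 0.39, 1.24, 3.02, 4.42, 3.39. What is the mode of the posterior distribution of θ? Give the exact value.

The Uniform(0, θ) likelihood is θ^(−n) for θ ≥ max(xᵢ), zero otherwise. Here max(xᵢ) = 4.42.
Posterior ∝ θ^(−6) · θ^(−5) = θ^(−11) on θ ≥ max(4.2, 4.42) = 4.42.
This density is strictly decreasing in θ, so the posterior mode lies at the lower boundary of the support.

θ̂_MAP = 4.42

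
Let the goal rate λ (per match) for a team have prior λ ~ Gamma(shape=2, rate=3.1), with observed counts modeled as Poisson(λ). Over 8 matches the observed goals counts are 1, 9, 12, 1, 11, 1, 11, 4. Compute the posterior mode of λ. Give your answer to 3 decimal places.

λ̂_MAP = 4.595

Σxᵢ = 1+9+12+1+11+1+11+4 = 50, with n = 8.
Posterior ∝ λe^(−3.1λ) · λ^50e^(−8λ) = λ^51e^(−11.1λ), i.e. Gamma(shape=52, rate=11.1).
The mode of a Gamma(a, b) with a ≥ 1 (shape–rate) is (a−1)/b = 51/11.1 ≈ 4.595.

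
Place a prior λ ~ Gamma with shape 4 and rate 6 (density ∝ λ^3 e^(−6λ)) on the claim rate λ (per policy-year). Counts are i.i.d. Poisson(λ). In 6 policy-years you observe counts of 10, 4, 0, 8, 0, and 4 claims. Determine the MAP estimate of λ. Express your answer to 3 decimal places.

Σxᵢ = 10+4+0+8+0+4 = 26, with n = 6.
Posterior ∝ λ^3e^(−6λ) · λ^26e^(−6λ) = λ^29e^(−12λ), i.e. Gamma(shape=30, rate=12).
The mode of a Gamma(a, b) with a ≥ 1 (shape–rate) is (a−1)/b = 29/12 ≈ 2.417.

λ̂_MAP = 2.417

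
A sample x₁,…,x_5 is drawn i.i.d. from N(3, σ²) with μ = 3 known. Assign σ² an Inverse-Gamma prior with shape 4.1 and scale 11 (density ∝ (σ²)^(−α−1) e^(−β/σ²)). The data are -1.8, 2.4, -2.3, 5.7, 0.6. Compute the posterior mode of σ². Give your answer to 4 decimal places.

Sum of squared deviations about the known mean: SS = (-1.8−3)² + (2.4−3)² + (-2.3−3)² + (5.7−3)² + (0.6−3)² = 64.54.
The Normal likelihood contributes (σ²)^(−n/2) exp(−SS/(2σ²)), so the posterior is Inverse-Gamma(α + n/2, β + SS/2) = Inverse-Gamma(6.6, 43.27).
The mode of Inverse-Gamma(a, b) is b/(a+1) = 43.27/7.6 ≈ 5.6934.

σ̂²_MAP = 5.6934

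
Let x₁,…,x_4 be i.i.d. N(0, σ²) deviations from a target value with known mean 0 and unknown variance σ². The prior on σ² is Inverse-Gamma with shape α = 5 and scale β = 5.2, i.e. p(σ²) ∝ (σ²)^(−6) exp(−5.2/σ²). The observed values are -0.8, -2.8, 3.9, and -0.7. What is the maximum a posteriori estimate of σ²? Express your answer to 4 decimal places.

σ̂²_MAP = 2.1613

Sum of squared deviations about the known mean: SS = (-0.8−0)² + (-2.8−0)² + (3.9−0)² + (-0.7−0)² = 24.18.
The Normal likelihood contributes (σ²)^(−n/2) exp(−SS/(2σ²)), so the posterior is Inverse-Gamma(α + n/2, β + SS/2) = Inverse-Gamma(7, 17.29).
The mode of Inverse-Gamma(a, b) is b/(a+1) = 17.29/8 ≈ 2.1613.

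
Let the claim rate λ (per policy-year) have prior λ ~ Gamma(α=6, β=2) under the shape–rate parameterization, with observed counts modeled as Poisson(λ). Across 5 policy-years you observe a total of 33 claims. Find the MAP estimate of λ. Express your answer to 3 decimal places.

Σxᵢ = 33, n = 5.
Posterior ∝ λ^5e^(−2λ) · λ^33e^(−5λ) = λ^38e^(−7λ), i.e. Gamma(shape=39, rate=7).
The mode of a Gamma(a, b) with a ≥ 1 (shape–rate) is (a−1)/b = 38/7 ≈ 5.429.

λ̂_MAP = 5.429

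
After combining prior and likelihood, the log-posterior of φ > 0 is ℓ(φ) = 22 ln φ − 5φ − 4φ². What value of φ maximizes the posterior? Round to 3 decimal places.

ℓ'(φ) = 22/φ − 5 − 8φ. Setting this to zero and multiplying by φ: 8φ² + 5φ − 22 = 0.
φ = (−5 + √(5² + 4·8·22)) / (2·8) = (−5 + √729) / 16 = (−5 + 27)/16 = 11/8.
ℓ''(φ) = −22/φ² − 8 < 0, confirming a maximum.

φ̂_MAP = 1.375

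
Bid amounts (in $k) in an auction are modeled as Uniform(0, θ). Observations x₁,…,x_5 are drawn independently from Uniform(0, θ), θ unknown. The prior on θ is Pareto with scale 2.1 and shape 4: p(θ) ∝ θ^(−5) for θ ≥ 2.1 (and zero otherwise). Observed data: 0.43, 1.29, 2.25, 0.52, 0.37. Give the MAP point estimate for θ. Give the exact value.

θ̂_MAP = 2.25

The Uniform(0, θ) likelihood is θ^(−n) for θ ≥ max(xᵢ), zero otherwise. Here max(xᵢ) = 2.25.
Posterior ∝ θ^(−5) · θ^(−5) = θ^(−10) on θ ≥ max(2.1, 2.25) = 2.25.
This density is strictly decreasing in θ, so the posterior mode lies at the lower boundary of the support.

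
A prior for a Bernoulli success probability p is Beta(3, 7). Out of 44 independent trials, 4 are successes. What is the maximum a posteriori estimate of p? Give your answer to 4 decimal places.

p̂_MAP = 0.1154

Prior: Beta(3, 7).
Data: 4 successes in 44 trials. The binomial likelihood contributes p^4(1−p)^40, so the posterior is Beta(3+4, 7+40) = Beta(7, 47).
For Beta(a, b) with a, b > 1 the mode is (a−1)/(a+b−2) = 6/52 ≈ 0.1154.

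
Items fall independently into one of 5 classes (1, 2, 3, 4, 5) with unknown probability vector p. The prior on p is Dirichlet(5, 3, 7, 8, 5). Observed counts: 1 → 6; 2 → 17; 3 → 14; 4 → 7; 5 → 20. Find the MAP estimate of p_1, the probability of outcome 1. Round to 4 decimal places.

MAP estimate: 0.1149

The posterior is Dirichlet(αᵢ + nᵢ) = Dirichlet(11, 20, 21, 15, 25).
For a Dirichlet(a₁,…,a_K) with all aᵢ > 1, the mode has j-th component (aⱼ − 1)/(Σaᵢ − K).
Here Σaᵢ = 92 and K = 5, so p_1 = (11 − 1)/(92 − 5) = 10/87 ≈ 0.1149.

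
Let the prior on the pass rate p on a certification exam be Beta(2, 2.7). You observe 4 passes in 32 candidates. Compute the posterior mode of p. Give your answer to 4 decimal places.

Prior: Beta(2, 2.7).
Data: 4 successes in 32 trials. The binomial likelihood contributes p^4(1−p)^28, so the posterior is Beta(2+4, 2.7+28) = Beta(6, 30.7).
For Beta(a, b) with a, b > 1 the mode is (a−1)/(a+b−2) = 5/34.7 ≈ 0.1441.

p̂_MAP = 0.1441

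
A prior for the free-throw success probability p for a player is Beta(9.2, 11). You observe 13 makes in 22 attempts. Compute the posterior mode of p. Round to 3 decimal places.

Prior: Beta(9.2, 11).
Data: 13 successes in 22 trials. The binomial likelihood contributes p^13(1−p)^9, so the posterior is Beta(9.2+13, 11+9) = Beta(22.2, 20).
For Beta(a, b) with a, b > 1 the mode is (a−1)/(a+b−2) = 21.2/40.2 ≈ 0.527.

p̂_MAP = 0.527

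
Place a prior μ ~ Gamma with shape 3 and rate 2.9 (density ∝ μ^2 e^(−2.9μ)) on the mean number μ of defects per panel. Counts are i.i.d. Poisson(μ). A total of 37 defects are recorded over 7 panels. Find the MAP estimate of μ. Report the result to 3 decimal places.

μ̂_MAP = 3.939

Σxᵢ = 37, n = 7.
Posterior ∝ μ^2e^(−2.9μ) · μ^37e^(−7μ) = μ^39e^(−9.9μ), i.e. Gamma(shape=40, rate=9.9).
The mode of a Gamma(a, b) with a ≥ 1 (shape–rate) is (a−1)/b = 39/9.9 ≈ 3.939.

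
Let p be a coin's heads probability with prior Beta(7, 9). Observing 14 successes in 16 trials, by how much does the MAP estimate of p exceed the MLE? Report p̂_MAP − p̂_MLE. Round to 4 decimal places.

Posterior is Beta(21, 11); MAP = (21−1)/(32−2) = 20/30 ≈ 0.66667.
MLE ignores the prior: p̂_MLE = k/n = 14/16 ≈ 0.87500.
Difference = 20/30 − 14/16 = -5/24 ≈ -0.2083.

MAP − MLE = -0.2083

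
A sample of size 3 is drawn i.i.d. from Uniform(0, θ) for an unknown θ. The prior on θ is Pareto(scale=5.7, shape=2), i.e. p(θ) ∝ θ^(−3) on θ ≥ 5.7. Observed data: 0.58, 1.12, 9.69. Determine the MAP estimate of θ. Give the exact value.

The Uniform(0, θ) likelihood is θ^(−n) for θ ≥ max(xᵢ), zero otherwise. Here max(xᵢ) = 9.69.
Posterior ∝ θ^(−3) · θ^(−3) = θ^(−6) on θ ≥ max(5.7, 9.69) = 9.69.
This density is strictly decreasing in θ, so the posterior mode lies at the lower boundary of the support.

θ̂_MAP = 9.69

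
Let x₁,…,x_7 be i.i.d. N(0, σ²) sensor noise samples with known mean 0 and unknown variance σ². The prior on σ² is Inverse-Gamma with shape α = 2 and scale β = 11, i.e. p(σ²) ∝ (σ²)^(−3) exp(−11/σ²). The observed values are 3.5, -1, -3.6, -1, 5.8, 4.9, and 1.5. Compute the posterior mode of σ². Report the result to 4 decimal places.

σ̂²_MAP = 8.3931

Sum of squared deviations about the known mean: SS = (3.5−0)² + (-1−0)² + (-3.6−0)² + (-1−0)² + (5.8−0)² + (4.9−0)² + (1.5−0)² = 87.11.
The Normal likelihood contributes (σ²)^(−n/2) exp(−SS/(2σ²)), so the posterior is Inverse-Gamma(α + n/2, β + SS/2) = Inverse-Gamma(5.5, 54.555).
The mode of Inverse-Gamma(a, b) is b/(a+1) = 54.555/6.5 ≈ 8.3931.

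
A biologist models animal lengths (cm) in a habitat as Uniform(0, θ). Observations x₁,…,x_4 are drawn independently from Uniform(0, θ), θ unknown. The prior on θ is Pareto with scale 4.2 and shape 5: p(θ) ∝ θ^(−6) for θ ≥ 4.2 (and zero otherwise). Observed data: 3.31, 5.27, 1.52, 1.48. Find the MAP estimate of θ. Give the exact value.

θ̂_MAP = 5.27

The Uniform(0, θ) likelihood is θ^(−n) for θ ≥ max(xᵢ), zero otherwise. Here max(xᵢ) = 5.27.
Posterior ∝ θ^(−6) · θ^(−4) = θ^(−10) on θ ≥ max(4.2, 5.27) = 5.27.
This density is strictly decreasing in θ, so the posterior mode lies at the lower boundary of the support.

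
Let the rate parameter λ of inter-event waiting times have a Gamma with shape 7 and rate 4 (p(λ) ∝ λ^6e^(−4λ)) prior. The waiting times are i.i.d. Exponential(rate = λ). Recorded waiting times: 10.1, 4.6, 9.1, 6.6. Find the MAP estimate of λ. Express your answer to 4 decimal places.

λ̂_MAP = 0.2907

The Exponential(rate=λ) likelihood is ∝ λ^n e^(−λΣtᵢ). Here n = 4 and Σtᵢ = 10.1 + 4.6 + 9.1 + 6.6 = 30.4.
Posterior ∝ λ^6e^(−4λ) · λ^4e^(−30.4λ) = λ^10e^(−34.4λ), i.e. Gamma(11, 34.4).
Mode = (a−1)/b = 10/34.4 ≈ 0.2907.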